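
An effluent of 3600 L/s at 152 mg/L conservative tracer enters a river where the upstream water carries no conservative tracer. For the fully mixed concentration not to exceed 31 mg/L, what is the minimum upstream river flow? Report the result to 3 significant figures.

Set C_mix = 31: (Q·0 + 3600·152.0) / (Q + 3600) = 31
→ Q = 3600·(152.0 − 31)/(31 − 0) = 14050 L/s.

14100 L/s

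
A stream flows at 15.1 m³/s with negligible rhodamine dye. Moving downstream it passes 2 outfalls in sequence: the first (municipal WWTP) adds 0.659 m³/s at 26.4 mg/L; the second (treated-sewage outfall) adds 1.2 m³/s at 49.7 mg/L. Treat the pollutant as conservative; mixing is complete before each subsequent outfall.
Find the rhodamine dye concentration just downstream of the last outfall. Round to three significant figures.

4.54 mg/L

After outfall 1: Q = 15.10 + 0.6590 = 15.76 m³/s; C = (15.10·0 + 0.6590·26.40)/15.76 = 1.104 mg/L.
After outfall 2: Q = 15.76 + 1.200 = 16.96 m³/s; C = (15.76·1.104 + 1.200·49.70)/16.96 = 4.543 mg/L.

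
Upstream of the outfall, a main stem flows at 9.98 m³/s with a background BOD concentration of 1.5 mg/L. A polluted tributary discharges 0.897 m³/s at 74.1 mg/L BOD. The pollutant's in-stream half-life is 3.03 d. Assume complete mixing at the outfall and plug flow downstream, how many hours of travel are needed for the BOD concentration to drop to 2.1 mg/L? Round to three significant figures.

Conservation of mass: C = (9.980·1.500 + 0.8970·74.10) / 10.88 = 81.44/10.88 = 7.487 mg/L.
Half-life 3.03 d → k = ln 2 / 3.03 = 0.2288 d⁻¹.
7.487·exp(−k·t) = 2.1 → t = ln(7.487/2.1)/k = 480100 s = 133.4 h.

133 h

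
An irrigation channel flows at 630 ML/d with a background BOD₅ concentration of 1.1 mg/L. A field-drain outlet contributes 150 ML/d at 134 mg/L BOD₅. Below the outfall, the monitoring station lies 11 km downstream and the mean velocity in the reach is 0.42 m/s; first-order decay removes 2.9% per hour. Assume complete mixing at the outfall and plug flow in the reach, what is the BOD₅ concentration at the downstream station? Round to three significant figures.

Conservation of mass: C = (630.0·1.100 + 150.0·134.0) / 780.0 = 20790/780.0 = 26.66 mg/L.
Travel time t = 11·1000 / 0.42 = 26190 s = 7.275 h.
2.9%/h lost → k = −ln(1 − 0.029) = 0.02943 h⁻¹.
Applying C = C₀e^(−kt): 26.66 × 0.8073 = 21.52 mg/L.

21.5 mg/L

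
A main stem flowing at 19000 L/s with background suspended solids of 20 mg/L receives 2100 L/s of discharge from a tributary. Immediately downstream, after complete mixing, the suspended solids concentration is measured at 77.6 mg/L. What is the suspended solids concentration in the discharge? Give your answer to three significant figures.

Mass balance: 19000·20.00 + 2100·Cₑ = 21100·77.60
→ Cₑ = (21100·77.60 − 19000·20.00) / 2100 = 598.7 mg/L.

599 mg/L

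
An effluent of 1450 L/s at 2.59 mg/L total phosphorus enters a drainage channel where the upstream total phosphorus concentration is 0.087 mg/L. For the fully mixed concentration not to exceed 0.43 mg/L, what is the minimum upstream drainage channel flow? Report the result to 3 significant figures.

Set C_mix = 0.43: (Q·0.08700 + 1450·2.590) / (Q + 1450) = 0.43
→ Q = 1450·(2.590 − 0.43)/(0.43 − 0.08700) = 9131 L/s.

9130 L/s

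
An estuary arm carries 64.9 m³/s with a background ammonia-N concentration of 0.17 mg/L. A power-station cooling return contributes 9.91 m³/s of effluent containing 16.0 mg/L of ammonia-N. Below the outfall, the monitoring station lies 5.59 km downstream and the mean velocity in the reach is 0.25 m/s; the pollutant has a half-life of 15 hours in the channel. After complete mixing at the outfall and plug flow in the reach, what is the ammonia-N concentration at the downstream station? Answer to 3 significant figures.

1.70 mg/L

After mixing, C = (64.90·0.1700 + 9.910·16.00) / 74.81 = 169.6/74.81 = 2.267 mg/L.
Travel time t = 5.59·1000 / 0.25 = 22360 s = 6.211 h.
Half-life 15 h → k = ln 2 / 15 = 0.04621 h⁻¹ = 1.109 d⁻¹.
Decay over the reach: 2.267·exp(−kt) = 2.267·0.7505 = 1.701 mg/L.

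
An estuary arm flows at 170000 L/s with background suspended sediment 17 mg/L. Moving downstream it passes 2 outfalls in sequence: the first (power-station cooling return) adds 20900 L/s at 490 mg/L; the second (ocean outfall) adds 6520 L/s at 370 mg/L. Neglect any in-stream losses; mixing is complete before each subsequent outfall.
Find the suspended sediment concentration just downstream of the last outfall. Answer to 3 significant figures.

Below outfall 1: Q → 190900 L/s, C = (170000·17.00 + 20900·490.0)/190900 = 68.78 mg/L.
Below outfall 2: Q → 197400 L/s, C = (190900·68.78 + 6520·370.0)/197400 = 78.73 mg/L.

78.7 mg/L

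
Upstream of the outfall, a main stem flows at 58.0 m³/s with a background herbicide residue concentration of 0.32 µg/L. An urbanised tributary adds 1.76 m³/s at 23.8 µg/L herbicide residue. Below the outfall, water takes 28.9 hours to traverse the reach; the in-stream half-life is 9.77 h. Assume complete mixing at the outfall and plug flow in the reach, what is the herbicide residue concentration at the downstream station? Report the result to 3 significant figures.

Mixed concentration C = ΣQC/ΣQ = (58.00·0.3200 + 1.760·23.80) / 59.76 = 60.45/59.76 = 1.012 µg/L.
Half-life 9.77 h → k = ln 2 / 9.77 = 0.07095 h⁻¹ = 1.703 d⁻¹.
Applying C = C₀e^(−kt): 1.012 × 0.1287 = 0.1302 µg/L.

0.130 µg/L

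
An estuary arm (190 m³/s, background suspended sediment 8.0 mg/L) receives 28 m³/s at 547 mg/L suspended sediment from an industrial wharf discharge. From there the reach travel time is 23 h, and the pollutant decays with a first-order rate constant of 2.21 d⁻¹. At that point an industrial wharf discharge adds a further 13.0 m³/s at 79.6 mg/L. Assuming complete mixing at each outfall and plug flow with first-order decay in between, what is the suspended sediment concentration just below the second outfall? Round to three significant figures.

After mixing, C = (190.0·8.000 + 28.00·547.0) / 218.0 = 16840/218.0 = 77.23 mg/L; combined flow 218.0 m³/s.
Applying C = C₀e^(−kt): 77.23 × 0.1203 = 9.289 mg/L.
Second outfall: C = (218.0·9.289 + 13.00·79.60)/231.0 = 13.25 mg/L.

13.2 mg/L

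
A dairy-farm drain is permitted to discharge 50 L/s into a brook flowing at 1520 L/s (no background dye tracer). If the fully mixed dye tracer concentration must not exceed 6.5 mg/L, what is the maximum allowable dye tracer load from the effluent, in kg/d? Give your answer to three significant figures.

882 kg/d

Mass balance at the limit: 1520·0 + 50.00·Cₑ = 1570·6.5 → Cₑ = 204.1 mg/L.
50.00 L/s = 0.05000 m³/s. Load = 0.05000 m³/s × 204.1 g/m³ × 86 400 s/d = 881.7 kg/d.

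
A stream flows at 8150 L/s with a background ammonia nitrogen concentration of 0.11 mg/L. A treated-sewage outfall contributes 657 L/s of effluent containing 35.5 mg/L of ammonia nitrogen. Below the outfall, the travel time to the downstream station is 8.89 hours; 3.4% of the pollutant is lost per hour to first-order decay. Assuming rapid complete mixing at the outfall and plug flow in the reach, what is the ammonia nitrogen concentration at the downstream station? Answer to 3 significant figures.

Mixed concentration C = ΣQC/ΣQ = (8150·0.1100 + 657.0·35.50) / 8807 = 24220/8807 = 2.750 mg/L.
3.4%/h lost → k = −ln(1 − 0.034) = 0.03459 h⁻¹.
After decay, C = 2.750 × e^(−kt) = 2.750 × 0.7353 = 2.022 mg/L.

2.02 mg/L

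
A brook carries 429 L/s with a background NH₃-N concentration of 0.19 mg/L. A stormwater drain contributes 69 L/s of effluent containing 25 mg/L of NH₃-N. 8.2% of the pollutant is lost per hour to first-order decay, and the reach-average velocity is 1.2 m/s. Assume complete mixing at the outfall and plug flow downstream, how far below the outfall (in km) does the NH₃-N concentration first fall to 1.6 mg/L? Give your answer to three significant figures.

41.3 km

Conservation of mass: C = (429.0·0.1900 + 69.00·25.00) / 498.0 = 1807/498.0 = 3.628 mg/L.
8.2%/h lost → k = −ln(1 − 0.082) = 0.08556 h⁻¹.
Set 3.628·exp(−k·t) = 1.6 → t = ln(3.628/1.6)/k = 34440 s = 9.567 h.
Distance = v·t = 1.2·34440 = 41330 m = 41.33 km.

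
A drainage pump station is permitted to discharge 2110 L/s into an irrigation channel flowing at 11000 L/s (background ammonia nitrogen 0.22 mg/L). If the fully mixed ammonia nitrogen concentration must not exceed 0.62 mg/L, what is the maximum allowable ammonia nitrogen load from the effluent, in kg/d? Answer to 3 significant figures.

493 kg/d

Mass balance at the limit: 11000·0.2200 + 2110·Cₑ = 13110·0.62 → Cₑ = 2.705 mg/L.
2110 L/s = 2.110 m³/s. Load = 2.110 m³/s × 2.705 g/m³ × 86 400 s/d = 493.2 kg/d.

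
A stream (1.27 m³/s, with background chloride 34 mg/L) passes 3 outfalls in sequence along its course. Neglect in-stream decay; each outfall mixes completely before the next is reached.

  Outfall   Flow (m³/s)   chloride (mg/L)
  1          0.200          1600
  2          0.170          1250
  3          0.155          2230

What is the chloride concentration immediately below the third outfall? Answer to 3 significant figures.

513 mg/L

Outfall 1: combined Q = 1.470 m³/s; C = (1.270·34.00 + 0.2000·1600)/1.470 = 247.1 mg/L.
Outfall 2: combined Q = 1.640 m³/s; C = (1.470·247.1 + 0.1700·1250)/1.640 = 351.0 mg/L.
Outfall 3: combined Q = 1.795 m³/s; C = (1.640·351.0 + 0.1550·2230)/1.795 = 513.3 mg/L.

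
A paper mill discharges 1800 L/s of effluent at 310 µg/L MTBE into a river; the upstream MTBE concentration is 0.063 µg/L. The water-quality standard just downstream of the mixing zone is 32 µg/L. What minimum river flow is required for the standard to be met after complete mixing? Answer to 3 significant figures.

15700 L/s

Set C_mix = 32: (Q·0.06300 + 1800·310.0) / (Q + 1800) = 32
→ Q = 1800·(310.0 − 32)/(32 − 0.06300) = 15670 L/s.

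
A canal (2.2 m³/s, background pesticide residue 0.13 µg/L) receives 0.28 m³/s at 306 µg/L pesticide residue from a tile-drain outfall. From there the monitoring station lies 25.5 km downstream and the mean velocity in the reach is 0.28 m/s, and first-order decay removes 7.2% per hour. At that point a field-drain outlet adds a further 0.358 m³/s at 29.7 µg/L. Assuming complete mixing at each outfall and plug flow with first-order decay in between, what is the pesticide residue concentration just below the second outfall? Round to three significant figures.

Conservation of mass: C = (2.200·0.1300 + 0.2800·306.0) / 2.480 = 85.97/2.480 = 34.66 µg/L; combined flow 2.480 m³/s.
Travel time t = 25.5·1000 / 0.28 = 91070 s = 25.30 h.
7.2%/h lost → k = −ln(1 − 0.072) = 0.07472 h⁻¹.
First-order decay: C = 34.66·exp(−k·t) = 34.66·0.1510 = 5.235 µg/L.
Second outfall: C = (2.480·5.235 + 0.3580·29.70)/2.838 = 8.321 µg/L.

8.32 µg/L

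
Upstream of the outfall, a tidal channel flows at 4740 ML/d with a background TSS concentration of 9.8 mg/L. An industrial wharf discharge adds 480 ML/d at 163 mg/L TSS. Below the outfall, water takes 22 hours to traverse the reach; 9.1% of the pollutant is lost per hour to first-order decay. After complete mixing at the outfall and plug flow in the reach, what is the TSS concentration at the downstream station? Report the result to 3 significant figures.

Mass balance: C = (4740·9.800 + 480.0·163.0) / 5220 = 124700/5220 = 23.89 mg/L.
9.1%/h lost → k = −ln(1 − 0.091) = 0.09541 h⁻¹.
First-order decay: C = 23.89·exp(−k·t) = 23.89·0.1226 = 2.928 mg/L.

2.93 mg/L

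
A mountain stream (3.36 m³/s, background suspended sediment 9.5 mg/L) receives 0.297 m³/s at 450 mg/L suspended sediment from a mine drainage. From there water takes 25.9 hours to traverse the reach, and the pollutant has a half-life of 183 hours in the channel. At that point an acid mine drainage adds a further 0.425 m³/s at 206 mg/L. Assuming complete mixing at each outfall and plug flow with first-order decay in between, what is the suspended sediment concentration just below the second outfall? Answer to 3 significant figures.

58.2 mg/L

Mixed concentration C = ΣQC/ΣQ = (3.360·9.500 + 0.2970·450.0) / 3.657 = 165.6/3.657 = 45.27 mg/L; combined flow 3.657 m³/s.
Half-life 183 h → k = ln 2 / 183 = 0.003788 h⁻¹ = 0.09090 d⁻¹.
Decay over the reach: 45.27·exp(−kt) = 45.27·0.9066 = 41.04 mg/L.
Second outfall: C = (3.657·41.04 + 0.4250·206.0)/4.082 = 58.22 mg/L.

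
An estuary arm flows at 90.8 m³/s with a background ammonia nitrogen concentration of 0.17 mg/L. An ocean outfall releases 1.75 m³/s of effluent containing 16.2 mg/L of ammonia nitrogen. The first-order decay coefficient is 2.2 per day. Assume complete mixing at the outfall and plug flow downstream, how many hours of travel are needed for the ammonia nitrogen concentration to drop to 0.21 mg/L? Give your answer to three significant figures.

8.86 h

Mixed concentration C = ΣQC/ΣQ = (90.80·0.1700 + 1.750·16.20) / 92.55 = 43.79/92.55 = 0.4731 mg/L.
0.4731·exp(−k·t) = 0.21 → t = ln(0.4731/0.21)/k = 31900 s = 8.861 h.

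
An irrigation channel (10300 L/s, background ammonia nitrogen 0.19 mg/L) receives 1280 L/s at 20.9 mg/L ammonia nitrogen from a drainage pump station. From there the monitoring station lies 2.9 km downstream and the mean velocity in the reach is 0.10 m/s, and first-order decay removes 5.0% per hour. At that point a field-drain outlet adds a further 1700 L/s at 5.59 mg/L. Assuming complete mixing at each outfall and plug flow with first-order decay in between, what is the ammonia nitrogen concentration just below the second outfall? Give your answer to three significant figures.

Mixed concentration C = ΣQC/ΣQ = (10300·0.1900 + 1280·20.90) / 11580 = 28710/11580 = 2.479 mg/L; combined flow 11580 L/s.
Travel time t = 2.9·1000 / 0.10 = 29000 s = 8.056 h.
5.0%/h lost → k = −ln(1 − 0.05) = 0.05129 h⁻¹.
After decay, C = 2.479 × e^(−kt) = 2.479 × 0.6615 = 1.640 mg/L.
Second outfall: C = (11580·1.640 + 1700·5.590)/13280 = 2.146 mg/L.

2.15 mg/L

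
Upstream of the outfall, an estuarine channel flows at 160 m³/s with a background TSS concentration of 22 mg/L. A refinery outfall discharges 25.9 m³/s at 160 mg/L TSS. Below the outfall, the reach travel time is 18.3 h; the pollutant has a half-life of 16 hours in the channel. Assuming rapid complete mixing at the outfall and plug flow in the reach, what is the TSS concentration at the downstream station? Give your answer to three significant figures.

After mixing, C = (160.0·22.00 + 25.90·160.0) / 185.9 = 7664/185.9 = 41.23 mg/L.
Half-life 16 h → k = ln 2 / 16 = 0.04332 h⁻¹ = 1.040 d⁻¹.
First-order decay: C = 41.23·exp(−k·t) = 41.23·0.4526 = 18.66 mg/L.

18.7 mg/L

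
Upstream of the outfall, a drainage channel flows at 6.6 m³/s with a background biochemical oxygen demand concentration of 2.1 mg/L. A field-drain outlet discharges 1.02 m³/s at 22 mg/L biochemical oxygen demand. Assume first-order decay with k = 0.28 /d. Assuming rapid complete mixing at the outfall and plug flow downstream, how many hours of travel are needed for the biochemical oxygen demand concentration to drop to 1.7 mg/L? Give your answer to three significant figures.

Mixed concentration C = ΣQC/ΣQ = (6.600·2.100 + 1.020·22.00) / 7.620 = 36.30/7.620 = 4.764 mg/L.
4.764·exp(−k·t) = 1.7 → t = ln(4.764/1.7)/k = 318000 s = 88.32 h.

88.3 h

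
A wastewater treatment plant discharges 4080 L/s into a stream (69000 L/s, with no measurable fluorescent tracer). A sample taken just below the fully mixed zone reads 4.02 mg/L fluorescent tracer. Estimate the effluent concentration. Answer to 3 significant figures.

Mass balance: 69000·0 + 4080·Cₑ = 73080·4.020
→ Cₑ = (73080·4.020 − 69000·0) / 4080 = 72.01 mg/L.

72.0 mg/L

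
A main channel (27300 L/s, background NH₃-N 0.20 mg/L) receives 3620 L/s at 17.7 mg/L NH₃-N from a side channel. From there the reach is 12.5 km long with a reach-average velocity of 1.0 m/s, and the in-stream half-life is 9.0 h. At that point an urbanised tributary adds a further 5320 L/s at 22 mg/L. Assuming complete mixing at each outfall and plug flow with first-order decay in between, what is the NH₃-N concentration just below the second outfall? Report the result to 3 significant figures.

4.70 mg/L

Mass balance: C = (27300·0.2000 + 3620·17.70) / 30920 = 69530/30920 = 2.249 mg/L; combined flow 30920 L/s.
Travel time t = 12.5·1000 / 1.0 = 12500 s = 3.472 h.
Half-life 9.0 h → k = ln 2 / 9.0 = 0.07702 h⁻¹ = 1.848 d⁻¹.
Decay over the reach: 2.249·exp(−kt) = 2.249·0.7654 = 1.721 mg/L.
Second outfall: C = (30920·1.721 + 5320·22.00)/36240 = 4.698 mg/L.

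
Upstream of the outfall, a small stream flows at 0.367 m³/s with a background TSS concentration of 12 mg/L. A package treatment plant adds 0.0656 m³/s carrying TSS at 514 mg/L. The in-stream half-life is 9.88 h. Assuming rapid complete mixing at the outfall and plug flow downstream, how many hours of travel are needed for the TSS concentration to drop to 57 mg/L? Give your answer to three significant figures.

6.21 h

Flow-weighted average: C = (0.3670·12.00 + 0.06560·514.0) / 0.4326 = 38.12/0.4326 = 88.12 mg/L.
Half-life 9.88 h → k = ln 2 / 9.88 = 0.07016 h⁻¹ = 1.684 d⁻¹.
88.12·exp(−k·t) = 57 → t = ln(88.12/57)/k = 22360 s = 6.210 h.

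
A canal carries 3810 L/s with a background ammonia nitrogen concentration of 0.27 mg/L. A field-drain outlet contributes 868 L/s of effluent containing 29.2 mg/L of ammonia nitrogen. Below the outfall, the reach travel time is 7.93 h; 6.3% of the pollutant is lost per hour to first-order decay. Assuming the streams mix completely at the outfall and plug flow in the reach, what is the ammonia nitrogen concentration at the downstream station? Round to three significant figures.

3.37 mg/L

Flow-weighted average: C = (3810·0.2700 + 868.0·29.20) / 4678 = 26370/4678 = 5.638 mg/L.
6.3%/h lost → k = −ln(1 − 0.063) = 0.06507 h⁻¹.
First-order decay: C = 5.638·exp(−k·t) = 5.638·0.5969 = 3.365 mg/L.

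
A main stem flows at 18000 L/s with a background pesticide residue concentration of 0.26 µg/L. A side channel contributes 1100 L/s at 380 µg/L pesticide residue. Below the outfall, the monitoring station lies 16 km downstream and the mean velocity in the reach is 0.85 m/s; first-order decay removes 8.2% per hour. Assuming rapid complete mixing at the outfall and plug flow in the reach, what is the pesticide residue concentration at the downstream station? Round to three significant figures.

After mixing, C = (18000·0.2600 + 1100·380.0) / 19100 = 422700/19100 = 22.13 µg/L.
Travel time t = 16·1000 / 0.85 = 18820 s = 5.229 h.
8.2%/h lost → k = −ln(1 − 0.082) = 0.08556 h⁻¹.
Decay over the reach: 22.13·exp(−kt) = 22.13·0.6393 = 14.15 µg/L.

14.1 µg/L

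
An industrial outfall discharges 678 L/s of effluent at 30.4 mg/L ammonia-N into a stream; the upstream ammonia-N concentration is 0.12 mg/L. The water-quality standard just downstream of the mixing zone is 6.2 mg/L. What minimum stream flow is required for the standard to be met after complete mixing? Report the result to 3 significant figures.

2700 L/s

Set C_mix = 6.2: (Q·0.1200 + 678.0·30.40) / (Q + 678.0) = 6.2
→ Q = 678.0·(30.40 − 6.2)/(6.2 − 0.1200) = 2699 L/s.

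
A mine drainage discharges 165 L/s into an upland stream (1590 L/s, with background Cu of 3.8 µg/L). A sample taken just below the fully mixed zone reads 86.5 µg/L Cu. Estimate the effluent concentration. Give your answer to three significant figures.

Mass balance: 1590·3.800 + 165.0·Cₑ = 1755·86.50
→ Cₑ = (1755·86.50 − 1590·3.800) / 165.0 = 883.4 µg/L.

883 µg/L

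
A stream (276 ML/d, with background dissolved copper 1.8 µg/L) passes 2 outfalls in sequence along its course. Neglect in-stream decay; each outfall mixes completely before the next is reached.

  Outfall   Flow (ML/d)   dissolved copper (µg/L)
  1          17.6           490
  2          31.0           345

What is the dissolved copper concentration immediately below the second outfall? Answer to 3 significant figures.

After outfall 1: Q = 276.0 + 17.60 = 293.6 ML/d; C = (276.0·1.800 + 17.60·490.0)/293.6 = 31.07 µg/L.
After outfall 2: Q = 293.6 + 31.00 = 324.6 ML/d; C = (293.6·31.07 + 31.00·345.0)/324.6 = 61.05 µg/L.

61.0 µg/L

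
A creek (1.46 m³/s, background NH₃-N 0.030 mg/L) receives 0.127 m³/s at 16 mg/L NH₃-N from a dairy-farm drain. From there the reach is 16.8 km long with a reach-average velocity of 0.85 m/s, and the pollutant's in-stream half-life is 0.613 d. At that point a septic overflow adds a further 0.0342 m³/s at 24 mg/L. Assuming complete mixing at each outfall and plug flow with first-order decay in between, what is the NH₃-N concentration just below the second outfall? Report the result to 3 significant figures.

Conservation of mass: C = (1.460·0.03000 + 0.1270·16.00) / 1.587 = 2.076/1.587 = 1.308 mg/L; combined flow 1.587 m³/s.
Travel time t = 16.8·1000 / 0.85 = 19760 s = 5.490 h.
Half-life 0.613 d → k = ln 2 / 0.613 = 1.131 d⁻¹.
Applying C = C₀e^(−kt): 1.308 × 0.7721 = 1.010 mg/L.
Second outfall: C = (1.587·1.010 + 0.03420·24.00)/1.621 = 1.495 mg/L.

1.49 mg/L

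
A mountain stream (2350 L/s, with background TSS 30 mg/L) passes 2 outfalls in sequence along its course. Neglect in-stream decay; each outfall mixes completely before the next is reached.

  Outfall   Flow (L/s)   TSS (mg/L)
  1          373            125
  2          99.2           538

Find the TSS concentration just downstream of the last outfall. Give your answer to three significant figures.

Below outfall 1: Q → 2723 L/s, C = (2350·30.00 + 373.0·125.0)/2723 = 43.01 mg/L.
Below outfall 2: Q → 2822 L/s, C = (2723·43.01 + 99.20·538.0)/2822 = 60.41 mg/L.

60.4 mg/L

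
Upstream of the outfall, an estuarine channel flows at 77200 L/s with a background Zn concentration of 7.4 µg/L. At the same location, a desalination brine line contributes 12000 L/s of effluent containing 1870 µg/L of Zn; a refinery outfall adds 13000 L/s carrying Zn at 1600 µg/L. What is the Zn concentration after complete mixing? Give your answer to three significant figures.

429 µg/L

Mass balance: C = (77200·7.400 + 12000·1870 + 13000·1600) / 102200 = 43810000/102200 = 428.7 µg/L.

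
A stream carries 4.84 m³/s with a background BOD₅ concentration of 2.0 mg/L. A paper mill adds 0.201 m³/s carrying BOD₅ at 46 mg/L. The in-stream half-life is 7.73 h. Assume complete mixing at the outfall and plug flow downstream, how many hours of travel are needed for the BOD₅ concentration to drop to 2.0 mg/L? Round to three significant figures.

Mixed concentration C = ΣQC/ΣQ = (4.840·2.000 + 0.2010·46.00) / 5.041 = 18.93/5.041 = 3.754 mg/L.
Half-life 7.73 h → k = ln 2 / 7.73 = 0.08967 h⁻¹ = 2.152 d⁻¹.
3.754·exp(−k·t) = 2.0 → t = ln(3.754/2.0)/k = 25280 s = 7.023 h.

7.02 h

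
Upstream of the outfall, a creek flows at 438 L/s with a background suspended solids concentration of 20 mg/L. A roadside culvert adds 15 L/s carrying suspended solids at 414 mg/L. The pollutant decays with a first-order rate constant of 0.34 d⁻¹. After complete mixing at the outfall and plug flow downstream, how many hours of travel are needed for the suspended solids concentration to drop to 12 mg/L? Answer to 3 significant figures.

71.5 h

Mass balance: C = (438.0·20.00 + 15.00·414.0) / 453.0 = 14970/453.0 = 33.05 mg/L.
33.05·exp(−k·t) = 12 → t = ln(33.05/12)/k = 257400 s = 71.51 h.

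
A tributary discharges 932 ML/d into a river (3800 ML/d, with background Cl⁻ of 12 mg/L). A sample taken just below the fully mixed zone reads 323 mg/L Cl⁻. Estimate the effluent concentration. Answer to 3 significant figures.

1590 mg/L

Mass balance: 3800·12.00 + 932.0·Cₑ = 4732·323.0
→ Cₑ = (4732·323.0 − 3800·12.00) / 932.0 = 1591 mg/L.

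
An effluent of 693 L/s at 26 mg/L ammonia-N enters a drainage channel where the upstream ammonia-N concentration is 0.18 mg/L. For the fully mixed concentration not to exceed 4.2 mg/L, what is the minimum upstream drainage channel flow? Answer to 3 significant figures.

3760 L/s

Set C_mix = 4.2: (Q·0.1800 + 693.0·26.00) / (Q + 693.0) = 4.2
→ Q = 693.0·(26.00 − 4.2)/(4.2 − 0.1800) = 3758 L/s.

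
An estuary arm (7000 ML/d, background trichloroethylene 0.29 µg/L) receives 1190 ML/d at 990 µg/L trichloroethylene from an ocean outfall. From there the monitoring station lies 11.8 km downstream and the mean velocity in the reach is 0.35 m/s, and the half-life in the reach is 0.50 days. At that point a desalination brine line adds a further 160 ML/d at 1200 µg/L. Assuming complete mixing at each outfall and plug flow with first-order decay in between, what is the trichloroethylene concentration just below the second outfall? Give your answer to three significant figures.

Mass balance: C = (7000·0.2900 + 1190·990.0) / 8190 = 1180000/8190 = 144.1 µg/L; combined flow 8190 ML/d.
Travel time t = 11.8·1000 / 0.35 = 33710 s = 9.365 h.
Half-life 0.50 d → k = ln 2 / 0.50 = 1.386 d⁻¹.
Decay over the reach: 144.1·exp(−kt) = 144.1·0.5822 = 83.89 µg/L.
Second outfall: C = (8190·83.89 + 160.0·1200)/8350 = 105.3 µg/L.

105 µg/L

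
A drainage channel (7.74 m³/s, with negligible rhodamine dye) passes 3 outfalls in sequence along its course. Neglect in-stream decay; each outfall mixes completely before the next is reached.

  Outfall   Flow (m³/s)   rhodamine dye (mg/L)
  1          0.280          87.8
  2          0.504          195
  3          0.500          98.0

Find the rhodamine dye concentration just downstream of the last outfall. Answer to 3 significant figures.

19.0 mg/L

After outfall 1: Q = 7.740 + 0.2800 = 8.020 m³/s; C = (7.740·0 + 0.2800·87.80)/8.020 = 3.065 mg/L.
After outfall 2: Q = 8.020 + 0.5040 = 8.524 m³/s; C = (8.020·3.065 + 0.5040·195.0)/8.524 = 14.41 mg/L.
After outfall 3: Q = 8.524 + 0.5000 = 9.024 m³/s; C = (8.524·14.41 + 0.5000·98.00)/9.024 = 19.05 mg/L.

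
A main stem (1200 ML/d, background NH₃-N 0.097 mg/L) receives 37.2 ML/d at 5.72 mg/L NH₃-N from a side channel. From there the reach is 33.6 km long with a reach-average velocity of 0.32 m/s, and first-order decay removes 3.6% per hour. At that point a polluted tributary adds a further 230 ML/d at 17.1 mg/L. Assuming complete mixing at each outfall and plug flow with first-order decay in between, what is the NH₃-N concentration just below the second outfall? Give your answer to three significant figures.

2.76 mg/L

After mixing, C = (1200·0.09700 + 37.20·5.720) / 1237 = 329.2/1237 = 0.2661 mg/L; combined flow 1237 ML/d.
Travel time t = 33.6·1000 / 0.32 = 105000 s = 29.17 h.
3.6%/h lost → k = −ln(1 − 0.036) = 0.03666 h⁻¹.
After decay, C = 0.2661 × e^(−kt) = 0.2661 × 0.3432 = 0.09132 mg/L.
At the second outfall, C = (1237·0.09132 + 230.0·17.10) / (1237 + 230.0) = 2.758 mg/L.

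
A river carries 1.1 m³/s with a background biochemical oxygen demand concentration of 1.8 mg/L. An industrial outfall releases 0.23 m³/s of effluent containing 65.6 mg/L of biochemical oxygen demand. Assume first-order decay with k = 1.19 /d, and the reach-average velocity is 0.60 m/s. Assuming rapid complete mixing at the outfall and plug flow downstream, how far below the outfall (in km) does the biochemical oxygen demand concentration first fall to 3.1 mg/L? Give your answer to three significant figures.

Conservation of mass: C = (1.100·1.800 + 0.2300·65.60) / 1.330 = 17.07/1.330 = 12.83 mg/L.
Set 12.83·exp(−k·t) = 3.1 → t = ln(12.83/3.1)/k = 103100 s = 28.65 h.
Distance = v·t = 0.60·103100 = 61890 m = 61.89 km.

61.9 km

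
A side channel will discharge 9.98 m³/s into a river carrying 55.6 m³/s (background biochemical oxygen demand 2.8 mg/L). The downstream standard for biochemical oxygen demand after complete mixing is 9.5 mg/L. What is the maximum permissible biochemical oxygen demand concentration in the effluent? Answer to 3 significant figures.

46.8 mg/L

At the limit, (Qr·Cr + Qe·Cₑ)/(Qr + Qe) = 9.5:
Cₑ = (65.58·9.5 − 55.60·2.800) / 9.980 = 46.83 mg/L.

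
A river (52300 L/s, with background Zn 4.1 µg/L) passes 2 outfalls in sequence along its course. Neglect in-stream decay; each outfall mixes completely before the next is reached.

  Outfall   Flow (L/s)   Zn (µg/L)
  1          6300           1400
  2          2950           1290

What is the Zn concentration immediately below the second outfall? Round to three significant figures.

After outfall 1: Q = 52300 + 6300 = 58600 L/s; C = (52300·4.100 + 6300·1400)/58600 = 154.2 µg/L.
After outfall 2: Q = 58600 + 2950 = 61550 L/s; C = (58600·154.2 + 2950·1290)/61550 = 208.6 µg/L.

209 µg/L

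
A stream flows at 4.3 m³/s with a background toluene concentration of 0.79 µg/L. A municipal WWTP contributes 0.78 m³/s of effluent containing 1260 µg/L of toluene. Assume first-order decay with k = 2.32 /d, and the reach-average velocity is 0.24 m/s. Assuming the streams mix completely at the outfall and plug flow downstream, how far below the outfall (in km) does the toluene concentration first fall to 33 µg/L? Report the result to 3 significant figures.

Mass balance: C = (4.300·0.7900 + 0.7800·1260) / 5.080 = 986.2/5.080 = 194.1 µg/L.
Set 194.1·exp(−k·t) = 33 → t = ln(194.1/33)/k = 65990 s = 18.33 h.
Distance = v·t = 0.24·65990 = 15840 m = 15.84 km.

15.8 km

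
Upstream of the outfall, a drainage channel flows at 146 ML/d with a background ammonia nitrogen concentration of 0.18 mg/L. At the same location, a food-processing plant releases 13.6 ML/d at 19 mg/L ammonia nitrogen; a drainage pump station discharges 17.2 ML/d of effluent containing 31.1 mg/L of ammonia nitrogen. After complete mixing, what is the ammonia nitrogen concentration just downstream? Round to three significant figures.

4.64 mg/L

Flow-weighted average: C = (146.0·0.1800 + 13.60·19.00 + 17.20·31.10) / 176.8 = 819.6/176.8 = 4.636 mg/L.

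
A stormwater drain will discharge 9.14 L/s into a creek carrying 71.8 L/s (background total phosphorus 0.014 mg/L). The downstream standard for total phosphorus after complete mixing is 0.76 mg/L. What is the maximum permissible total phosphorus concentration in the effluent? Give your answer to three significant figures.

At the limit, (Qr·Cr + Qe·Cₑ)/(Qr + Qe) = 0.76:
Cₑ = (80.94·0.76 − 71.80·0.01400) / 9.140 = 6.620 mg/L.

6.62 mg/L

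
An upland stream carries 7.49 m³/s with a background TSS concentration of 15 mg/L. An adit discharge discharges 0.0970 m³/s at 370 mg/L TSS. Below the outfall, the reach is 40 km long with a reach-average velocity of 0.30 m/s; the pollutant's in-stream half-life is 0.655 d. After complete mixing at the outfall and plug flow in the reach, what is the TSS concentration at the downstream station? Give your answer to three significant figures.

3.82 mg/L

Mass balance: C = (7.490·15.00 + 0.09700·370.0) / 7.587 = 148.2/7.587 = 19.54 mg/L.
Travel time t = 40·1000 / 0.30 = 133300 s = 37.04 h.
Half-life 0.655 d → k = ln 2 / 0.655 = 1.058 d⁻¹.
First-order decay: C = 19.54·exp(−k·t) = 19.54·0.1953 = 3.816 mg/L.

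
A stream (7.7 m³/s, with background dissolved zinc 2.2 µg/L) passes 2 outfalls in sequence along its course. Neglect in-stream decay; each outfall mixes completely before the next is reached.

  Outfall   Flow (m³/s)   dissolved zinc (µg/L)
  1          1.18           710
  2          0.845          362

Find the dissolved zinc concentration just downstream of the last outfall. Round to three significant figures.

119 µg/L

Below outfall 1: Q → 8.880 m³/s, C = (7.700·2.200 + 1.180·710.0)/8.880 = 96.25 µg/L.
Below outfall 2: Q → 9.725 m³/s, C = (8.880·96.25 + 0.8450·362.0)/9.725 = 119.3 µg/L.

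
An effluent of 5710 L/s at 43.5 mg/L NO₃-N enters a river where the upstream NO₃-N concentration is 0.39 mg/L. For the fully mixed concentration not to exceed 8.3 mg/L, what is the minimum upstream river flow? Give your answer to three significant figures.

Set C_mix = 8.3: (Q·0.3900 + 5710·43.50) / (Q + 5710) = 8.3
→ Q = 5710·(43.50 − 8.3)/(8.3 − 0.3900) = 25410 L/s.

25400 L/s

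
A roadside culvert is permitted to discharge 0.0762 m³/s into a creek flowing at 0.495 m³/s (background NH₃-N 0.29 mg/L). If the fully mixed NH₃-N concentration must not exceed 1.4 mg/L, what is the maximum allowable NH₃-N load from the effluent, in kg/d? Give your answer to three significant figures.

56.7 kg/d

Mass balance at the limit: 0.4950·0.2900 + 0.07620·Cₑ = 0.5712·1.4 → Cₑ = 8.611 mg/L.
Load = 0.07620 m³/s × 8.611 g/m³ × 86 400 s/d = 56.69 kg/d.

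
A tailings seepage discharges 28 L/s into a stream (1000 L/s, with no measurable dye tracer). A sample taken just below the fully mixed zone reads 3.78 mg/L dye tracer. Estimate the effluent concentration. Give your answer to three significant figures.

Mass balance: 1000·0 + 28.00·Cₑ = 1028·3.780
→ Cₑ = (1028·3.780 − 1000·0) / 28.00 = 138.8 mg/L.

139 mg/L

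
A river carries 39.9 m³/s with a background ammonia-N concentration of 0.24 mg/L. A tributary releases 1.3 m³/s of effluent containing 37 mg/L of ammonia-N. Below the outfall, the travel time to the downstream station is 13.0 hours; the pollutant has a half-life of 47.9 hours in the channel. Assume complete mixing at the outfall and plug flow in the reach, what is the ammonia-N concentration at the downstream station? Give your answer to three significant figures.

1.16 mg/L

Mixed concentration C = ΣQC/ΣQ = (39.90·0.2400 + 1.300·37.00) / 41.20 = 57.68/41.20 = 1.400 mg/L.
Half-life 47.9 h → k = ln 2 / 47.9 = 0.01447 h⁻¹ = 0.3473 d⁻¹.
Applying C = C₀e^(−kt): 1.400 × 0.8285 = 1.160 mg/L.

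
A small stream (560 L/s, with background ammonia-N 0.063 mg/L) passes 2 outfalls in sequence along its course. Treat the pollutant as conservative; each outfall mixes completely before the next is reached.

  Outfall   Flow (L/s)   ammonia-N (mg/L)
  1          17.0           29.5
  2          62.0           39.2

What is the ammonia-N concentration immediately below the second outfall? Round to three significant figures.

4.64 mg/L

Outfall 1: combined Q = 577.0 L/s; C = (560.0·0.06300 + 17.00·29.50)/577.0 = 0.9303 mg/L.
Outfall 2: combined Q = 639.0 L/s; C = (577.0·0.9303 + 62.00·39.20)/639.0 = 4.643 mg/L.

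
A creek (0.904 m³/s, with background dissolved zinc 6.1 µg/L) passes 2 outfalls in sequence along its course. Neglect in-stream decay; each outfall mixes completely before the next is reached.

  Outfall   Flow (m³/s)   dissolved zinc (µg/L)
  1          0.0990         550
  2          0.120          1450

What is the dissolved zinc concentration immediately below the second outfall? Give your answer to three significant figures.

After outfall 1: Q = 0.9040 + 0.09900 = 1.003 m³/s; C = (0.9040·6.100 + 0.09900·550.0)/1.003 = 59.79 µg/L.
After outfall 2: Q = 1.003 + 0.1200 = 1.123 m³/s; C = (1.003·59.79 + 0.1200·1450)/1.123 = 208.3 µg/L.

208 µg/L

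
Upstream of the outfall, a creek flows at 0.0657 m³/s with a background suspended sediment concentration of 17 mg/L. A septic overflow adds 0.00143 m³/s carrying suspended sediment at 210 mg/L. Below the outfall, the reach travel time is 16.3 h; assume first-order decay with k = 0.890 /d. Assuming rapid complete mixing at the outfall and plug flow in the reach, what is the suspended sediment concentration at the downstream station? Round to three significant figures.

Mixed concentration C = ΣQC/ΣQ = (0.06570·17.00 + 0.001430·210.0) / 0.06713 = 1.417/0.06713 = 21.11 mg/L.
After decay, C = 21.11 × e^(−kt) = 21.11 × 0.5464 = 11.53 mg/L.

11.5 mg/L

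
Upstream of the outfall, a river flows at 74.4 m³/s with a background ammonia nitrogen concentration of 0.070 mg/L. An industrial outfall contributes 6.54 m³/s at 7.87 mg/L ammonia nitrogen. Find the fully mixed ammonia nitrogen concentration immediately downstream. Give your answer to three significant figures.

0.700 mg/L

After mixing, C = (74.40·0.07000 + 6.540·7.870) / 80.94 = 56.68/80.94 = 0.7002 mg/L.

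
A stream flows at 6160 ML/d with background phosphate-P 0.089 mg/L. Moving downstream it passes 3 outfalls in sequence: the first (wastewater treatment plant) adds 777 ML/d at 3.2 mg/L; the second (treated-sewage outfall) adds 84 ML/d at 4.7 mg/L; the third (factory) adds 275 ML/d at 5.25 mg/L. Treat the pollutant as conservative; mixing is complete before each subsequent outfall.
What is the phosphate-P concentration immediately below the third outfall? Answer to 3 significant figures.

Outfall 1: combined Q = 6937 ML/d; C = (6160·0.08900 + 777.0·3.200)/6937 = 0.4375 mg/L.
Outfall 2: combined Q = 7021 ML/d; C = (6937·0.4375 + 84.00·4.700)/7021 = 0.4885 mg/L.
Outfall 3: combined Q = 7296 ML/d; C = (7021·0.4885 + 275.0·5.250)/7296 = 0.6679 mg/L.

0.668 mg/L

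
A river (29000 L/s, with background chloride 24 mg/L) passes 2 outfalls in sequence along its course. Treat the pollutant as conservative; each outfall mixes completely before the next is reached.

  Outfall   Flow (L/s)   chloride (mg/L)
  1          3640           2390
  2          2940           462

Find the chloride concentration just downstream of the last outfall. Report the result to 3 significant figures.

302 mg/L

Below outfall 1: Q → 32640 L/s, C = (29000·24.00 + 3640·2390)/32640 = 287.9 mg/L.
Below outfall 2: Q → 35580 L/s, C = (32640·287.9 + 2940·462.0)/35580 = 302.2 mg/L.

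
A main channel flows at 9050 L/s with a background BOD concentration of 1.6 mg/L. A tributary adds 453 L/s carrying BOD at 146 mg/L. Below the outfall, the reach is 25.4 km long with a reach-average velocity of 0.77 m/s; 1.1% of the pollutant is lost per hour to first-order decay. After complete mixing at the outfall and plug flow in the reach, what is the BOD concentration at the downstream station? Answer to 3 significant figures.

After mixing, C = (9050·1.600 + 453.0·146.0) / 9503 = 80620/9503 = 8.483 mg/L.
Travel time t = 25.4·1000 / 0.77 = 32990 s = 9.163 h.
1.1%/h lost → k = −ln(1 − 0.011) = 0.01106 h⁻¹.
Decay over the reach: 8.483·exp(−kt) = 8.483·0.9036 = 7.666 mg/L.

7.67 mg/L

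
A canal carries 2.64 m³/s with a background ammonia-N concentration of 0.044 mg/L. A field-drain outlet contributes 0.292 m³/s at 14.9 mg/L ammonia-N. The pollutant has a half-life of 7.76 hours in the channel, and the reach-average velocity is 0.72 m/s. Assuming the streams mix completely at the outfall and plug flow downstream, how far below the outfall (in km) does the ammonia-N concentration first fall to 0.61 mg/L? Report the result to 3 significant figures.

26.6 km

Conservation of mass: C = (2.640·0.04400 + 0.2920·14.90) / 2.932 = 4.467/2.932 = 1.524 mg/L.
Half-life 7.76 h → k = ln 2 / 7.76 = 0.08932 h⁻¹ = 2.144 d⁻¹.
Set 1.524·exp(−k·t) = 0.61 → t = ln(1.524/0.61)/k = 36890 s = 10.25 h.
Distance = v·t = 0.72·36890 = 26560 m = 26.56 km.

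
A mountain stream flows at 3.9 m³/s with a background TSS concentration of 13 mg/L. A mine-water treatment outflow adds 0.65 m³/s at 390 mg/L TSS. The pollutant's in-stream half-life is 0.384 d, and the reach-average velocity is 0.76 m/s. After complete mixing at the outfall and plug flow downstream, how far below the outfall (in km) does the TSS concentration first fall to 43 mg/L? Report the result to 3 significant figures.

16.1 km

Mass balance: C = (3.900·13.00 + 0.6500·390.0) / 4.550 = 304.2/4.550 = 66.86 mg/L.
Half-life 0.384 d → k = ln 2 / 0.384 = 1.805 d⁻¹.
Set 66.86·exp(−k·t) = 43 → t = ln(66.86/43)/k = 21130 s = 5.868 h.
Distance = v·t = 0.76·21130 = 16060 m = 16.06 km.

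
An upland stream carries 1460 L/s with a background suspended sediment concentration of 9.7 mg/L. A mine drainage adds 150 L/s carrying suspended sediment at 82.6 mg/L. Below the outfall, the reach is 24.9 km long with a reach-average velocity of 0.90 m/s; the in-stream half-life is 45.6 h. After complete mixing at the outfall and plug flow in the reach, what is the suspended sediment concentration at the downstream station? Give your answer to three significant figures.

14.7 mg/L

Mass balance: C = (1460·9.700 + 150.0·82.60) / 1610 = 26550/1610 = 16.49 mg/L.
Travel time t = 24.9·1000 / 0.90 = 27670 s = 7.685 h.
Half-life 45.6 h → k = ln 2 / 45.6 = 0.01520 h⁻¹ = 0.3648 d⁻¹.
Decay over the reach: 16.49·exp(−kt) = 16.49·0.8897 = 14.67 mg/L.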